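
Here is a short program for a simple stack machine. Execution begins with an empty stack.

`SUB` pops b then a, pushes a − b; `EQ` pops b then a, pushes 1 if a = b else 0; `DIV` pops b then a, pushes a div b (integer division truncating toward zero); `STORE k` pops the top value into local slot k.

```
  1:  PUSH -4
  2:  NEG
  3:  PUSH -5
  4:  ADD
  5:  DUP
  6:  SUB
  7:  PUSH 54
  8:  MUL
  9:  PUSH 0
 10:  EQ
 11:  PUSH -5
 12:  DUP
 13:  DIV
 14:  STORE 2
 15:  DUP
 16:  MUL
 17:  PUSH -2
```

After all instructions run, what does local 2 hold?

PUSH -4  [-4]
NEG      [4]
PUSH -5  [4, -5]
ADD      [-1]
DUP      [-1, -1]
SUB      [0]
PUSH 54  [0, 54]
MUL      [0]
PUSH 0   [0, 0]
EQ       [1]
PUSH -5  [1, -5]
DUP      [1, -5, -5]
DIV      [1, 1]
STORE 2  [1]
DUP      [1, 1]
MUL      [1]
PUSH -2  [1, -2]

1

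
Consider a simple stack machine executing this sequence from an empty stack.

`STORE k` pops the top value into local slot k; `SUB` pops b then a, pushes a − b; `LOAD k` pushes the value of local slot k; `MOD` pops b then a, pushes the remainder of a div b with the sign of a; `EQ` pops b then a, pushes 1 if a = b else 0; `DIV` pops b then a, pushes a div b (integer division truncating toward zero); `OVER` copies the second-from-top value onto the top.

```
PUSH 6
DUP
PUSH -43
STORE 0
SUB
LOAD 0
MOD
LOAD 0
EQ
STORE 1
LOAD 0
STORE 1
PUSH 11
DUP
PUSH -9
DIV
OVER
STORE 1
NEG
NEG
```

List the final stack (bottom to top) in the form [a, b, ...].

[11, -1]

PUSH 6   : 6
DUP      : 6 6
PUSH -43 : 6 6 -43
STORE 0  : 6 6
SUB      : 0
LOAD 0   : 0 -43
MOD      : 0
LOAD 0   : 0 -43
EQ       : 0
STORE 1  : (empty)
LOAD 0   : -43
STORE 1  : (empty)
PUSH 11  : 11
DUP      : 11 11
PUSH -9  : 11 11 -9
DIV      : 11 -1
OVER     : 11 -1 11
STORE 1  : 11 -1
NEG      : 11 1
NEG      : 11 -1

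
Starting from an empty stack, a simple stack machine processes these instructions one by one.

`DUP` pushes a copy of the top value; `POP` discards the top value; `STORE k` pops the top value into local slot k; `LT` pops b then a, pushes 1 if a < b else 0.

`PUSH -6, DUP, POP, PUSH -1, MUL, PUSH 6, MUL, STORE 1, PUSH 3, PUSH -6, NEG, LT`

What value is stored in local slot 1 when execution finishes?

36

PUSH -6 → [-6]
DUP     → [-6, -6]
POP     → [-6]
PUSH -1 → [-6, -1]
MUL     → [6]
PUSH 6  → [6, 6]
MUL     → [36]
STORE 1 → []
PUSH 3  → [3]
PUSH -6 → [3, -6]
NEG     → [3, 6]
LT      → [1]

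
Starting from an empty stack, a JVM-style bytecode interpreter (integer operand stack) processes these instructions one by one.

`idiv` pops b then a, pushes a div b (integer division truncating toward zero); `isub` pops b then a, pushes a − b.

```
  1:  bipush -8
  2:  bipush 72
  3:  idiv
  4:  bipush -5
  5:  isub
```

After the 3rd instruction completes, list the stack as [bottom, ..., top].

bipush -8 → -8
bipush 72 → -8 72
idiv      → 0

[0]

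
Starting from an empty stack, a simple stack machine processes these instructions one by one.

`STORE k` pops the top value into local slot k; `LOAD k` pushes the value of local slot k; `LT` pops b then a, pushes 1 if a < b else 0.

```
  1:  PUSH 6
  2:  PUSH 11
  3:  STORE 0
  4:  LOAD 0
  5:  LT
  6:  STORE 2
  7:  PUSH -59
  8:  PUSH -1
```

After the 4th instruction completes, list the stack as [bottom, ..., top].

[6, 11]

PUSH 6   6
PUSH 11  6 11
STORE 0  6
LOAD 0   6 11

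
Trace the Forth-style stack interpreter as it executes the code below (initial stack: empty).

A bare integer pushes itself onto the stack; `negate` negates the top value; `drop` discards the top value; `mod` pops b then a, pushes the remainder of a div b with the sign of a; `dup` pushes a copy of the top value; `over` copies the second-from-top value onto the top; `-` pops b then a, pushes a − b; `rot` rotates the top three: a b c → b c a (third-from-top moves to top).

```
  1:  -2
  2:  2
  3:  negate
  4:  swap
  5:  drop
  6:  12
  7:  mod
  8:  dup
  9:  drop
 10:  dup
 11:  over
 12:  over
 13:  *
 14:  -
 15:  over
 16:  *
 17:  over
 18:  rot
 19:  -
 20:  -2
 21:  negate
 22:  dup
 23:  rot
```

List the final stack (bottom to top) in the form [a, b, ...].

[12, 2, 2, 0]

-2     → -2
2      → -2 2
negate → -2 -2
swap   → -2 -2
drop   → -2
12     → -2 12
mod    → -2
dup    → -2 -2
drop   → -2
dup    → -2 -2
over   → -2 -2 -2
over   → -2 -2 -2 -2
*      → -2 -2 4
-      → -2 -6
over   → -2 -6 -2
*      → -2 12
over   → -2 12 -2
rot    → 12 -2 -2
-      → 12 0
-2     → 12 0 -2
negate → 12 0 2
dup    → 12 0 2 2
rot    → 12 2 2 0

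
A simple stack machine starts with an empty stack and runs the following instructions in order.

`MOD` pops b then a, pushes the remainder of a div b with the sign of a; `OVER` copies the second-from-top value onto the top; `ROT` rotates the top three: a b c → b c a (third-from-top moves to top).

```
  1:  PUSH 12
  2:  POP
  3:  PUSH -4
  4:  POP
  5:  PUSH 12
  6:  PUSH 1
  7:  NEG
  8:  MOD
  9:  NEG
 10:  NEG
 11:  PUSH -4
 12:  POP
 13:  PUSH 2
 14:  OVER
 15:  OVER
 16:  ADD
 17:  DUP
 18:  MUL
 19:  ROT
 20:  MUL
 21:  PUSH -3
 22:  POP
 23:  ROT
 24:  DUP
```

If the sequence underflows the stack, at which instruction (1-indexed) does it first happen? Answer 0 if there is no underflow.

PUSH 12 → 12
POP     → (empty)
PUSH -4 → -4
POP     → (empty)
PUSH 12 → 12
PUSH 1  → 12 1
NEG     → 12 -1
MOD     → 0
NEG     → 0
NEG     → 0
PUSH -4 → 0 -4
POP     → 0
PUSH 2  → 0 2
OVER    → 0 2 0
OVER    → 0 2 0 2
ADD     → 0 2 2
DUP     → 0 2 2 2
MUL     → 0 2 4
ROT     → 2 4 0
MUL     → 2 0
PUSH -3 → 2 0 -3
POP     → 2 0
ROT  — needs 3 operands, stack has 2 → underflow

23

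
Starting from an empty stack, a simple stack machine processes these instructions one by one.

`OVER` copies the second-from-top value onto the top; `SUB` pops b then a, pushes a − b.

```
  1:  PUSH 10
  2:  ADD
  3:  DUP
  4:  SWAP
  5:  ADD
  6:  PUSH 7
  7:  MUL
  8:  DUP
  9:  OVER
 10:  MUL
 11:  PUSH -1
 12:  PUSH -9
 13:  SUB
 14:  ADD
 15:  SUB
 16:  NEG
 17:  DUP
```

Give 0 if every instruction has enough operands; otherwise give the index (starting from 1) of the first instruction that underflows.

PUSH 10 : [10]
ADD  — needs 2 operands, stack has 1 → underflow

2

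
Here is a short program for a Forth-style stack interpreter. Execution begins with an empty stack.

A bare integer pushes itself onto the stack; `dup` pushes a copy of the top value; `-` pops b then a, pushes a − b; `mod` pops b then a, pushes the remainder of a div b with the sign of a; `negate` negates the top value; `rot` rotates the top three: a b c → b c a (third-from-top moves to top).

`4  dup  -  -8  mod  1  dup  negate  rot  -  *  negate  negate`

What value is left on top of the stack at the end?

-1

4       4
dup     4 4
-       0
-8      0 -8
mod     0
1       0 1
dup     0 1 1
negate  0 1 -1
rot     1 -1 0
-       1 -1
*       -1
negate  1
negate  -1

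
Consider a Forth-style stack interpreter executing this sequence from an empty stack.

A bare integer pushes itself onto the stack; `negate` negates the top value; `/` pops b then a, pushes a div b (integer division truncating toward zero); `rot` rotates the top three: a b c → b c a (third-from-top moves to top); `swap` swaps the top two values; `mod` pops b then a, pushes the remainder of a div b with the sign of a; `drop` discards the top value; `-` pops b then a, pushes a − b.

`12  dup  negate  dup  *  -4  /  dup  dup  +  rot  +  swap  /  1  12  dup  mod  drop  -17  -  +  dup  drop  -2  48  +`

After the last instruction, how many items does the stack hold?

12     → [12]
dup    → [12, 12]
negate → [12, -12]
dup    → [12, -12, -12]
*      → [12, 144]
-4     → [12, 144, -4]
/      → [12, -36]
dup    → [12, -36, -36]
dup    → [12, -36, -36, -36]
+      → [12, -36, -72]
rot    → [-36, -72, 12]
+      → [-36, -60]
swap   → [-60, -36]
/      → [1]
1      → [1, 1]
12     → [1, 1, 12]
dup    → [1, 1, 12, 12]
mod    → [1, 1, 0]
drop   → [1, 1]
-17    → [1, 1, -17]
-      → [1, 18]
+      → [19]
dup    → [19, 19]
drop   → [19]
-2     → [19, -2]
48     → [19, -2, 48]
+      → [19, 46]

2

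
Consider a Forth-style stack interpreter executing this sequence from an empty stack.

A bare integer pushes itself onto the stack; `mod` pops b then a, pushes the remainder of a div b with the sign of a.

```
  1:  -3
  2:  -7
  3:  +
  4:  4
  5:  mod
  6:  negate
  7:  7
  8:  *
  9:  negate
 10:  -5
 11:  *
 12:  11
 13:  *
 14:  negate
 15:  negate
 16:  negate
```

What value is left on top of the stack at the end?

-770

-3     : [-3]
-7     : [-3, -7]
+      : [-10]
4      : [-10, 4]
mod    : [-2]
negate : [2]
7      : [2, 7]
*      : [14]
negate : [-14]
-5     : [-14, -5]
*      : [70]
11     : [70, 11]
*      : [770]
negate : [-770]
negate : [770]
negate : [-770]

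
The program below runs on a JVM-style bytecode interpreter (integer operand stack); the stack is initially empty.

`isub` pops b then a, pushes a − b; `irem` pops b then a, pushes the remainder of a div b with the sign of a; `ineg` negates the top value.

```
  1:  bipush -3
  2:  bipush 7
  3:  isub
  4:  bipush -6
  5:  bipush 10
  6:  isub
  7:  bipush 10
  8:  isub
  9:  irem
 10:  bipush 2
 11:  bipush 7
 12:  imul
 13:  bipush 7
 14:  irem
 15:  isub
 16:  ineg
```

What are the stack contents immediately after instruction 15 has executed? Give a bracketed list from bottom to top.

bipush -3 : [-3]
bipush 7  : [-3, 7]
isub      : [-10]
bipush -6 : [-10, -6]
bipush 10 : [-10, -6, 10]
isub      : [-10, -16]
bipush 10 : [-10, -16, 10]
isub      : [-10, -26]
irem      : [-10]
bipush 2  : [-10, 2]
bipush 7  : [-10, 2, 7]
imul      : [-10, 14]
bipush 7  : [-10, 14, 7]
irem      : [-10, 0]
isub      : [-10]

[-10]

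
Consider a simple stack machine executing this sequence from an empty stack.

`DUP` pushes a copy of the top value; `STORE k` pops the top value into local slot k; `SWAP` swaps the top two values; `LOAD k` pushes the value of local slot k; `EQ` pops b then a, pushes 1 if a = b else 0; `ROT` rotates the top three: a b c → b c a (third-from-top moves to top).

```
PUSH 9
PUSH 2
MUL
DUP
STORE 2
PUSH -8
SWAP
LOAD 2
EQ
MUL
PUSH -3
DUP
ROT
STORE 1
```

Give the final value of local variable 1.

PUSH 9   [9]
PUSH 2   [9, 2]
MUL      [18]
DUP      [18, 18]
STORE 2  [18]
PUSH -8  [18, -8]
SWAP     [-8, 18]
LOAD 2   [-8, 18, 18]
EQ       [-8, 1]
MUL      [-8]
PUSH -3  [-8, -3]
DUP      [-8, -3, -3]
ROT      [-3, -3, -8]
STORE 1  [-3, -3]

-8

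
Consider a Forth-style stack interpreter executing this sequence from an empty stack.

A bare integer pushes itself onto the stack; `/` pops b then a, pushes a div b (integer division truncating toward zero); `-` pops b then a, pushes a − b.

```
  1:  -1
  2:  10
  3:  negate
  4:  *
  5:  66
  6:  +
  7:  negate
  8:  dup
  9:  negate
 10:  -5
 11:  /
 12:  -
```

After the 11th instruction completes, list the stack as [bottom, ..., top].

-1     -> [-1]
10     -> [-1, 10]
negate -> [-1, -10]
*      -> [10]
66     -> [10, 66]
+      -> [76]
negate -> [-76]
dup    -> [-76, -76]
negate -> [-76, 76]
-5     -> [-76, 76, -5]
/      -> [-76, -15]

[-76, -15]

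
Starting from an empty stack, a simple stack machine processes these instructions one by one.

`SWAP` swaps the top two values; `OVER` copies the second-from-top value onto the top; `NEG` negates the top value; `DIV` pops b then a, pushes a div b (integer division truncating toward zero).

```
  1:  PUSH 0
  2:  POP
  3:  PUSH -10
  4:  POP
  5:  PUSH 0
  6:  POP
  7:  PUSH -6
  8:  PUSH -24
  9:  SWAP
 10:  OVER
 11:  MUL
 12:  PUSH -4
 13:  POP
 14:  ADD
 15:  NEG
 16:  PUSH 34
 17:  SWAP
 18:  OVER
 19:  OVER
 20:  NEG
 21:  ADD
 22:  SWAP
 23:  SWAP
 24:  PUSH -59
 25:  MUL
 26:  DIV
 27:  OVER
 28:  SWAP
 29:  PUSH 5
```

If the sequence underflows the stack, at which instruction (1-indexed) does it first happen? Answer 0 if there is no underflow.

0

PUSH 0    0
POP       (empty)
PUSH -10  -10
POP       (empty)
PUSH 0    0
POP       (empty)
PUSH -6   -6
PUSH -24  -6 -24
SWAP      -24 -6
OVER      -24 -6 -24
MUL       -24 144
PUSH -4   -24 144 -4
POP       -24 144
ADD       120
NEG       -120
PUSH 34   -120 34
SWAP      34 -120
OVER      34 -120 34
OVER      34 -120 34 -120
NEG       34 -120 34 120
ADD       34 -120 154
SWAP      34 154 -120
SWAP      34 -120 154
PUSH -59  34 -120 154 -59
MUL       34 -120 -9086
DIV       34 0
OVER      34 0 34
SWAP      34 34 0
PUSH 5    34 34 0 5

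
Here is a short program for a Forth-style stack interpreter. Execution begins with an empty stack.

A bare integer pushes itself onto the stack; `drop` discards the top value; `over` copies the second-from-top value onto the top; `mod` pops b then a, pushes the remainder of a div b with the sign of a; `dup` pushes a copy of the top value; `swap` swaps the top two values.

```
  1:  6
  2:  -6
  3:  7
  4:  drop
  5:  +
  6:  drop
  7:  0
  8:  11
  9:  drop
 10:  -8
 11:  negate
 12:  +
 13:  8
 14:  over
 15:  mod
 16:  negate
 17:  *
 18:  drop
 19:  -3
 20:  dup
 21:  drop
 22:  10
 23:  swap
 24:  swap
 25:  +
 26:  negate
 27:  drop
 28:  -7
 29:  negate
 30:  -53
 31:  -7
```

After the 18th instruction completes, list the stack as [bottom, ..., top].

[]

6      -> [6]
-6     -> [6, -6]
7      -> [6, -6, 7]
drop   -> [6, -6]
+      -> [0]
drop   -> []
0      -> [0]
11     -> [0, 11]
drop   -> [0]
-8     -> [0, -8]
negate -> [0, 8]
+      -> [8]
8      -> [8, 8]
over   -> [8, 8, 8]
mod    -> [8, 0]
negate -> [8, 0]
*      -> [0]
drop   -> []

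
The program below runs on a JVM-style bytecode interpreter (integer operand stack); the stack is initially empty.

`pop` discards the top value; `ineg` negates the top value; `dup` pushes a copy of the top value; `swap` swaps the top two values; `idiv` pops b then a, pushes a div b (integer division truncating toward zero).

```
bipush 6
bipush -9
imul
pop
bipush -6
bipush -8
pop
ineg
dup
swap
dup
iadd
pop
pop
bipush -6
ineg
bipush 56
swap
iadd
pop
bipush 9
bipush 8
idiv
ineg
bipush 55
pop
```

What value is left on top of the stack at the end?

-1

bipush 6  → 6
bipush -9 → 6 -9
imul      → -54
pop       → (empty)
bipush -6 → -6
bipush -8 → -6 -8
pop       → -6
ineg      → 6
dup       → 6 6
swap      → 6 6
dup       → 6 6 6
iadd      → 6 12
pop       → 6
pop       → (empty)
bipush -6 → -6
ineg      → 6
bipush 56 → 6 56
swap      → 56 6
iadd      → 62
pop       → (empty)
bipush 9  → 9
bipush 8  → 9 8
idiv      → 1
ineg      → -1
bipush 55 → -1 55
pop       → -1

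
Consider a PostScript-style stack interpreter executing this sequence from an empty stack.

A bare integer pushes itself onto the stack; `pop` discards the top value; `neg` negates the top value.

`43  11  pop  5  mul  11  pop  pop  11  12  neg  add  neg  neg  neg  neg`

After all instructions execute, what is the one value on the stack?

-1

43  : [43]
11  : [43, 11]
pop : [43]
5   : [43, 5]
mul : [215]
11  : [215, 11]
pop : [215]
pop : []
11  : [11]
12  : [11, 12]
neg : [11, -12]
add : [-1]
neg : [1]
neg : [-1]
neg : [1]
neg : [-1]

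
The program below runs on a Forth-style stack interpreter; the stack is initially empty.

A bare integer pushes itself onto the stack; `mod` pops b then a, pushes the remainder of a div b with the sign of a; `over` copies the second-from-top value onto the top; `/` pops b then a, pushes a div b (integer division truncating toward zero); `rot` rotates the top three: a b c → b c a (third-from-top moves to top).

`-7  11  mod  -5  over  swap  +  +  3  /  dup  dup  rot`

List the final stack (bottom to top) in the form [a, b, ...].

-7   -> [-7]
11   -> [-7, 11]
mod  -> [-7]
-5   -> [-7, -5]
over -> [-7, -5, -7]
swap -> [-7, -7, -5]
+    -> [-7, -12]
+    -> [-19]
3    -> [-19, 3]
/    -> [-6]
dup  -> [-6, -6]
dup  -> [-6, -6, -6]
rot  -> [-6, -6, -6]

[-6, -6, -6]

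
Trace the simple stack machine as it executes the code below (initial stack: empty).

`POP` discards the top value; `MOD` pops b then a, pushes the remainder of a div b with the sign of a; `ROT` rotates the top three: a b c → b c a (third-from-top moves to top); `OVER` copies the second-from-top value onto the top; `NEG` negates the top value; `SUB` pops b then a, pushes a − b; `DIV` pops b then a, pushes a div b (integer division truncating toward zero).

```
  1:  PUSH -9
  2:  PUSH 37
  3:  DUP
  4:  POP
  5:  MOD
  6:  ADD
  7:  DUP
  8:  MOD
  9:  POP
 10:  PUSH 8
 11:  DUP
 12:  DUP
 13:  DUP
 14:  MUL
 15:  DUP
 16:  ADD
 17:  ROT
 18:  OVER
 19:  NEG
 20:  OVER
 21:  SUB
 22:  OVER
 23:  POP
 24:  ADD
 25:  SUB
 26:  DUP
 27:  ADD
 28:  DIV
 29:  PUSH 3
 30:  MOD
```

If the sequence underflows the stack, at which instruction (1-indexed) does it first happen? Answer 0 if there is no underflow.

PUSH -9 → -9
PUSH 37 → -9 37
DUP     → -9 37 37
POP     → -9 37
MOD     → -9
ADD  — needs 2 operands, stack has 1 → underflow

6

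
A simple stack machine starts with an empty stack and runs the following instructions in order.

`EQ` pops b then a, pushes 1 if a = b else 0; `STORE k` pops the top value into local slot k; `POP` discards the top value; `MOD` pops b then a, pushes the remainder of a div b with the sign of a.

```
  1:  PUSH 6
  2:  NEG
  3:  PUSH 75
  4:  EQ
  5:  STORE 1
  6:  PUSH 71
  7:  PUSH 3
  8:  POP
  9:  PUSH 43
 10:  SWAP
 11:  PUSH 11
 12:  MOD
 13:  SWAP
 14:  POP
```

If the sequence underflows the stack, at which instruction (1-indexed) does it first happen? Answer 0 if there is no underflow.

0

PUSH 6  : 6
NEG     : -6
PUSH 75 : -6 75
EQ      : 0
STORE 1 : (empty)
PUSH 71 : 71
PUSH 3  : 71 3
POP     : 71
PUSH 43 : 71 43
SWAP    : 43 71
PUSH 11 : 43 71 11
MOD     : 43 5
SWAP    : 5 43
POP     : 5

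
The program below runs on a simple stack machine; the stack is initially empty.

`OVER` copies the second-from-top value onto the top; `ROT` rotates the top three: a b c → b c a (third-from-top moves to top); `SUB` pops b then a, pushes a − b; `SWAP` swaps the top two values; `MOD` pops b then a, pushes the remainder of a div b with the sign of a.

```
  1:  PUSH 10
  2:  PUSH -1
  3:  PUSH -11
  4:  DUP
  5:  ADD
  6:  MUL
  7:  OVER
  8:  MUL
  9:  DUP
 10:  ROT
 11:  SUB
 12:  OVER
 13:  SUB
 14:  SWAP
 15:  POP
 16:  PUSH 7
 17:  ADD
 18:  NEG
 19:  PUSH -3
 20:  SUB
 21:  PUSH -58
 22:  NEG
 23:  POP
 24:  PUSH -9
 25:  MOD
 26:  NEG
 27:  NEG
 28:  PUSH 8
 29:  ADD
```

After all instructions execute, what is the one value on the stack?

14

PUSH 10   10
PUSH -1   10 -1
PUSH -11  10 -1 -11
DUP       10 -1 -11 -11
ADD       10 -1 -22
MUL       10 22
OVER      10 22 10
MUL       10 220
DUP       10 220 220
ROT       220 220 10
SUB       220 210
OVER      220 210 220
SUB       220 -10
SWAP      -10 220
POP       -10
PUSH 7    -10 7
ADD       -3
NEG       3
PUSH -3   3 -3
SUB       6
PUSH -58  6 -58
NEG       6 58
POP       6
PUSH -9   6 -9
MOD       6
NEG       -6
NEG       6
PUSH 8    6 8
ADD       14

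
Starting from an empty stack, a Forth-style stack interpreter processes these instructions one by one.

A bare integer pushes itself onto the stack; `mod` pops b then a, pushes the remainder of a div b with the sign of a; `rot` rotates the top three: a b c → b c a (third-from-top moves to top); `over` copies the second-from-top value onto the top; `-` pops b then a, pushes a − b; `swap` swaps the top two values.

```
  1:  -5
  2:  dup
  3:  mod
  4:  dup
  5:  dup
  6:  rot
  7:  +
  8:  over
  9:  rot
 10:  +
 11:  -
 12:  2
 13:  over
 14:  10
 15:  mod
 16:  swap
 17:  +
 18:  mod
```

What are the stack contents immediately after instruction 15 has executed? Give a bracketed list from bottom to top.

-5   -> -5
dup  -> -5 -5
mod  -> 0
dup  -> 0 0
dup  -> 0 0 0
rot  -> 0 0 0
+    -> 0 0
over -> 0 0 0
rot  -> 0 0 0
+    -> 0 0
-    -> 0
2    -> 0 2
over -> 0 2 0
10   -> 0 2 0 10
mod  -> 0 2 0

[0, 2, 0]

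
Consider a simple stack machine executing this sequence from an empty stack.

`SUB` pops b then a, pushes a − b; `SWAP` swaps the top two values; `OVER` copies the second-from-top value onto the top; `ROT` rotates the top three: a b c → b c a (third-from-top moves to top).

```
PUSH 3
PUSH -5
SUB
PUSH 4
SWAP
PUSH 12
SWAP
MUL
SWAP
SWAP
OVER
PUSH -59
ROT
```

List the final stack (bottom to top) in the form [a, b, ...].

[4, 4, -59, 96]

PUSH 3   → [3]
PUSH -5  → [3, -5]
SUB      → [8]
PUSH 4   → [8, 4]
SWAP     → [4, 8]
PUSH 12  → [4, 8, 12]
SWAP     → [4, 12, 8]
MUL      → [4, 96]
SWAP     → [96, 4]
SWAP     → [4, 96]
OVER     → [4, 96, 4]
PUSH -59 → [4, 96, 4, -59]
ROT      → [4, 4, -59, 96]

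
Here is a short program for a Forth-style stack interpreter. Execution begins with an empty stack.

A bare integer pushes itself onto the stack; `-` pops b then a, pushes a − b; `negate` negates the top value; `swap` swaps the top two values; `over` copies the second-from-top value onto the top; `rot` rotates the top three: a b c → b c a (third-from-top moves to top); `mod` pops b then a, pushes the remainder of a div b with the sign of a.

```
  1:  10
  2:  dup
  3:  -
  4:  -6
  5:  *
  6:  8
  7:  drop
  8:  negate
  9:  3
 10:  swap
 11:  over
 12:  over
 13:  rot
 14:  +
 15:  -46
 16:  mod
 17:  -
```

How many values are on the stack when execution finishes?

2

10     → [10]
dup    → [10, 10]
-      → [0]
-6     → [0, -6]
*      → [0]
8      → [0, 8]
drop   → [0]
negate → [0]
3      → [0, 3]
swap   → [3, 0]
over   → [3, 0, 3]
over   → [3, 0, 3, 0]
rot    → [3, 3, 0, 0]
+      → [3, 3, 0]
-46    → [3, 3, 0, -46]
mod    → [3, 3, 0]
-      → [3, 3]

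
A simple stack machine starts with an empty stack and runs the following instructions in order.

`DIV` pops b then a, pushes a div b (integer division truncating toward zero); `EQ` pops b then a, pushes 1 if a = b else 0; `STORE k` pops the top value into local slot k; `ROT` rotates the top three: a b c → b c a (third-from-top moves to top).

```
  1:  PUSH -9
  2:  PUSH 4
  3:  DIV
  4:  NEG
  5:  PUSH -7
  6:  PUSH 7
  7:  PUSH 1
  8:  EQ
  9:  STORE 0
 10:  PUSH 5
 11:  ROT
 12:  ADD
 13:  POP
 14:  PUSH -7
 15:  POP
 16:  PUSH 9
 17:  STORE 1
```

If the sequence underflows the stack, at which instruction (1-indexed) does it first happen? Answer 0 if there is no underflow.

PUSH -9 → -9
PUSH 4  → -9 4
DIV     → -2
NEG     → 2
PUSH -7 → 2 -7
PUSH 7  → 2 -7 7
PUSH 1  → 2 -7 7 1
EQ      → 2 -7 0
STORE 0 → 2 -7
PUSH 5  → 2 -7 5
ROT     → -7 5 2
ADD     → -7 7
POP     → -7
PUSH -7 → -7 -7
POP     → -7
PUSH 9  → -7 9
STORE 1 → -7

0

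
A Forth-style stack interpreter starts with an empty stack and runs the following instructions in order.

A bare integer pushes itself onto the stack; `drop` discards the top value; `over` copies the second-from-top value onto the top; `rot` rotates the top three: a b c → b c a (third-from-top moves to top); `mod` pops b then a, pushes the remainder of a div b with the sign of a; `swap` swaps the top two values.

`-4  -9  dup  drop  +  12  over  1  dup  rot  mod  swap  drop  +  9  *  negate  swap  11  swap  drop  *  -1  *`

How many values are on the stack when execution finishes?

1

-4     : [-4]
-9     : [-4, -9]
dup    : [-4, -9, -9]
drop   : [-4, -9]
+      : [-13]
12     : [-13, 12]
over   : [-13, 12, -13]
1      : [-13, 12, -13, 1]
dup    : [-13, 12, -13, 1, 1]
rot    : [-13, 12, 1, 1, -13]
mod    : [-13, 12, 1, 1]
swap   : [-13, 12, 1, 1]
drop   : [-13, 12, 1]
+      : [-13, 13]
9      : [-13, 13, 9]
*      : [-13, 117]
negate : [-13, -117]
swap   : [-117, -13]
11     : [-117, -13, 11]
swap   : [-117, 11, -13]
drop   : [-117, 11]
*      : [-1287]
-1     : [-1287, -1]
*      : [1287]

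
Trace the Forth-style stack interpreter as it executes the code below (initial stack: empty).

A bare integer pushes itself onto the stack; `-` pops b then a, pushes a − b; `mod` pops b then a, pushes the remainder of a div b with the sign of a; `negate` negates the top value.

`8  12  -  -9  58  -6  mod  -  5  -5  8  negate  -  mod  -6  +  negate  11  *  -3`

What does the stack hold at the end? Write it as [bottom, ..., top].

8      → 8
12     → 8 12
-      → -4
-9     → -4 -9
58     → -4 -9 58
-6     → -4 -9 58 -6
mod    → -4 -9 4
-      → -4 -13
5      → -4 -13 5
-5     → -4 -13 5 -5
8      → -4 -13 5 -5 8
negate → -4 -13 5 -5 -8
-      → -4 -13 5 3
mod    → -4 -13 2
-6     → -4 -13 2 -6
+      → -4 -13 -4
negate → -4 -13 4
11     → -4 -13 4 11
*      → -4 -13 44
-3     → -4 -13 44 -3

[-4, -13, 44, -3]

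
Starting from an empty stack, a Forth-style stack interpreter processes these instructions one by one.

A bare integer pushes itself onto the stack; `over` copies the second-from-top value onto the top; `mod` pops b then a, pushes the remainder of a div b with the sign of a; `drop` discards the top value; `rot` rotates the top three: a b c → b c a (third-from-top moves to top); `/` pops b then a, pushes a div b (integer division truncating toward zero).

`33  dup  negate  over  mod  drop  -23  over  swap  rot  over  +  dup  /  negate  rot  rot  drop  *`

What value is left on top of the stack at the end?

-33

33     -> 33
dup    -> 33 33
negate -> 33 -33
over   -> 33 -33 33
mod    -> 33 0
drop   -> 33
-23    -> 33 -23
over   -> 33 -23 33
swap   -> 33 33 -23
rot    -> 33 -23 33
over   -> 33 -23 33 -23
+      -> 33 -23 10
dup    -> 33 -23 10 10
/      -> 33 -23 1
negate -> 33 -23 -1
rot    -> -23 -1 33
rot    -> -1 33 -23
drop   -> -1 33
*      -> -33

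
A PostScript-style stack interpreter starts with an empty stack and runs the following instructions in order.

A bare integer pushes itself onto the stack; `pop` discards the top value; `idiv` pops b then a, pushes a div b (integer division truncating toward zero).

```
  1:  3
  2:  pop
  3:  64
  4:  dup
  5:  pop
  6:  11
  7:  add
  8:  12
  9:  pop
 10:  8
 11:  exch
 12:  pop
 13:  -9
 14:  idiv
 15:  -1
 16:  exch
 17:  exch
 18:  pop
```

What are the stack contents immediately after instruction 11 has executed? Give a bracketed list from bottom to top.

[8, 75]

3    -> [3]
pop  -> []
64   -> [64]
dup  -> [64, 64]
pop  -> [64]
11   -> [64, 11]
add  -> [75]
12   -> [75, 12]
pop  -> [75]
8    -> [75, 8]
exch -> [8, 75]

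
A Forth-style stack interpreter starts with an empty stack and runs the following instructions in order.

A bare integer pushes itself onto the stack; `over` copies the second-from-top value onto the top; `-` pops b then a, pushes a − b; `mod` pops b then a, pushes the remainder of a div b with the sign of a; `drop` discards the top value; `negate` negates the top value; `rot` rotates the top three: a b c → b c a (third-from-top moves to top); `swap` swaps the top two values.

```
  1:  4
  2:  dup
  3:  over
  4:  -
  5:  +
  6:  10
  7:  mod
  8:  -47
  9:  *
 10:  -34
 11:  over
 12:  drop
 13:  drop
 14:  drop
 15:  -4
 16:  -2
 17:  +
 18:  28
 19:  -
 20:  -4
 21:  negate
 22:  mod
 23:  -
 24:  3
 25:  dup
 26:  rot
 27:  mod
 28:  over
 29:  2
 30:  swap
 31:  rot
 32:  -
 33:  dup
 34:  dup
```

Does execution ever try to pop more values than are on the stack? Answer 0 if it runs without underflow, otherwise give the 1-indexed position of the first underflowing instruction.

23

4      : [4]
dup    : [4, 4]
over   : [4, 4, 4]
-      : [4, 0]
+      : [4]
10     : [4, 10]
mod    : [4]
-47    : [4, -47]
*      : [-188]
-34    : [-188, -34]
over   : [-188, -34, -188]
drop   : [-188, -34]
drop   : [-188]
drop   : []
-4     : [-4]
-2     : [-4, -2]
+      : [-6]
28     : [-6, 28]
-      : [-34]
-4     : [-34, -4]
negate : [-34, 4]
mod    : [-2]
-  — needs 2 operands, stack has 1 → underflow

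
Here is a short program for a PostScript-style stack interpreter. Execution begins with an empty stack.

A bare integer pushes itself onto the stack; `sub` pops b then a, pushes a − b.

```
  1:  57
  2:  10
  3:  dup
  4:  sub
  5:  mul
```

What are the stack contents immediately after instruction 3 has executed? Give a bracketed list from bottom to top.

[57, 10, 10]

57  : 57
10  : 57 10
dup : 57 10 10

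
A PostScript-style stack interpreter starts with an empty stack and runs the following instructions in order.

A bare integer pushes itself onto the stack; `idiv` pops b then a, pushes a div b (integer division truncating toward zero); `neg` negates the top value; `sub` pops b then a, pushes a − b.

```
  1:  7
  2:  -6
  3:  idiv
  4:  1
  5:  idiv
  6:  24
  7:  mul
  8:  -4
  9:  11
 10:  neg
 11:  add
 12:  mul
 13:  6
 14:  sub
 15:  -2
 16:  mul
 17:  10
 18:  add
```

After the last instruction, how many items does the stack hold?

1

7    : [7]
-6   : [7, -6]
idiv : [-1]
1    : [-1, 1]
idiv : [-1]
24   : [-1, 24]
mul  : [-24]
-4   : [-24, -4]
11   : [-24, -4, 11]
neg  : [-24, -4, -11]
add  : [-24, -15]
mul  : [360]
6    : [360, 6]
sub  : [354]
-2   : [354, -2]
mul  : [-708]
10   : [-708, 10]
add  : [-698]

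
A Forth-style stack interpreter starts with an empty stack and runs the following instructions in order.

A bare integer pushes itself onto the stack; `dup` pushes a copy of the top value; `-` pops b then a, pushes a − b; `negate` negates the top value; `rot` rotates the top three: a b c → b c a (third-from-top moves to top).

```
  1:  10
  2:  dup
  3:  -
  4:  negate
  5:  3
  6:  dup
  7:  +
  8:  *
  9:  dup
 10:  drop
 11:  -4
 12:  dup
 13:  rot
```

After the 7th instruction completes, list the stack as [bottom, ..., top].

[0, 6]

10     -> 10
dup    -> 10 10
-      -> 0
negate -> 0
3      -> 0 3
dup    -> 0 3 3
+      -> 0 6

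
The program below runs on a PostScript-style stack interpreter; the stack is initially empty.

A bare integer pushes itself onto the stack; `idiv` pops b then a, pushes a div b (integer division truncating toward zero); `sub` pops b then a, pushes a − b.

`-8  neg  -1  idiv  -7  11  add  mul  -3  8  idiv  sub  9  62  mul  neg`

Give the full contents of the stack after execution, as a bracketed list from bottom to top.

[-32, -558]

-8    [-8]
neg   [8]
-1    [8, -1]
idiv  [-8]
-7    [-8, -7]
11    [-8, -7, 11]
add   [-8, 4]
mul   [-32]
-3    [-32, -3]
8     [-32, -3, 8]
idiv  [-32, 0]
sub   [-32]
9     [-32, 9]
62    [-32, 9, 62]
mul   [-32, 558]
neg   [-32, -558]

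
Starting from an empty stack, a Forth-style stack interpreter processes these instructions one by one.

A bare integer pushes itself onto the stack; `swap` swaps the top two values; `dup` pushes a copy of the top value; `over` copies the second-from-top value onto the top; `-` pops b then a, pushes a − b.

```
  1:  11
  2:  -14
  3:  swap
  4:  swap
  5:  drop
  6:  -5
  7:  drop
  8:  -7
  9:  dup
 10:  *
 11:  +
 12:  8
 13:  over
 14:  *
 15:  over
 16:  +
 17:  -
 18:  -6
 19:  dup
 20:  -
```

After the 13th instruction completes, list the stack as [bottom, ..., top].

[60, 8, 60]

11    11
-14   11 -14
swap  -14 11
swap  11 -14
drop  11
-5    11 -5
drop  11
-7    11 -7
dup   11 -7 -7
*     11 49
+     60
8     60 8
over  60 8 60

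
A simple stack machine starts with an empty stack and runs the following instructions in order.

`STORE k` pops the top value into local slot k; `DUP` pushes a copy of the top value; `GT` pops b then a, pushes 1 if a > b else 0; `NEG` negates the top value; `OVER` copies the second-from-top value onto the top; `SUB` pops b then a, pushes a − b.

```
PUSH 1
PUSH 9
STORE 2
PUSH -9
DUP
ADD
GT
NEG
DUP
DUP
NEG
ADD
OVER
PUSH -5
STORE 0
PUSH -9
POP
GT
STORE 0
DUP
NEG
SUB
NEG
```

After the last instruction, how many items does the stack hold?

1

PUSH 1  : [1]
PUSH 9  : [1, 9]
STORE 2 : [1]
PUSH -9 : [1, -9]
DUP     : [1, -9, -9]
ADD     : [1, -18]
GT      : [1]
NEG     : [-1]
DUP     : [-1, -1]
DUP     : [-1, -1, -1]
NEG     : [-1, -1, 1]
ADD     : [-1, 0]
OVER    : [-1, 0, -1]
PUSH -5 : [-1, 0, -1, -5]
STORE 0 : [-1, 0, -1]
PUSH -9 : [-1, 0, -1, -9]
POP     : [-1, 0, -1]
GT      : [-1, 1]
STORE 0 : [-1]
DUP     : [-1, -1]
NEG     : [-1, 1]
SUB     : [-2]
NEG     : [2]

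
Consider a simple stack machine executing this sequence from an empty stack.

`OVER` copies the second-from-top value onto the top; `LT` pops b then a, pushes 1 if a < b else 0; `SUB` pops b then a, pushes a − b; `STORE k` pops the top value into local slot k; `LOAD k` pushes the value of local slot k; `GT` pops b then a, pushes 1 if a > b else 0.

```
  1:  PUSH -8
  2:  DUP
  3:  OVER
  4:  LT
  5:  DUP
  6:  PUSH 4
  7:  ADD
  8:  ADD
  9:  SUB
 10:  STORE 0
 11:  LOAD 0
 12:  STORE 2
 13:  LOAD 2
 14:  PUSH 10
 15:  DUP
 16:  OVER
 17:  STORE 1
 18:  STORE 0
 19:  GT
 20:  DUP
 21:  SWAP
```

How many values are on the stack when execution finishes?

PUSH -8  -8
DUP      -8 -8
OVER     -8 -8 -8
LT       -8 0
DUP      -8 0 0
PUSH 4   -8 0 0 4
ADD      -8 0 4
ADD      -8 4
SUB      -12
STORE 0  (empty)
LOAD 0   -12
STORE 2  (empty)
LOAD 2   -12
PUSH 10  -12 10
DUP      -12 10 10
OVER     -12 10 10 10
STORE 1  -12 10 10
STORE 0  -12 10
GT       0
DUP      0 0
SWAP     0 0

2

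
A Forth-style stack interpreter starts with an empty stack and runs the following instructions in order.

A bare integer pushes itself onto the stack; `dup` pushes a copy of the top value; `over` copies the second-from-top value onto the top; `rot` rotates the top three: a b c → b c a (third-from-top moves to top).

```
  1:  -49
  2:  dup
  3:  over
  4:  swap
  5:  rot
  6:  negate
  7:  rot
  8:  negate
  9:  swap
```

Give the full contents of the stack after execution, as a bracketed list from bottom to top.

-49    → [-49]
dup    → [-49, -49]
over   → [-49, -49, -49]
swap   → [-49, -49, -49]
rot    → [-49, -49, -49]
negate → [-49, -49, 49]
rot    → [-49, 49, -49]
negate → [-49, 49, 49]
swap   → [-49, 49, 49]

[-49, 49, 49]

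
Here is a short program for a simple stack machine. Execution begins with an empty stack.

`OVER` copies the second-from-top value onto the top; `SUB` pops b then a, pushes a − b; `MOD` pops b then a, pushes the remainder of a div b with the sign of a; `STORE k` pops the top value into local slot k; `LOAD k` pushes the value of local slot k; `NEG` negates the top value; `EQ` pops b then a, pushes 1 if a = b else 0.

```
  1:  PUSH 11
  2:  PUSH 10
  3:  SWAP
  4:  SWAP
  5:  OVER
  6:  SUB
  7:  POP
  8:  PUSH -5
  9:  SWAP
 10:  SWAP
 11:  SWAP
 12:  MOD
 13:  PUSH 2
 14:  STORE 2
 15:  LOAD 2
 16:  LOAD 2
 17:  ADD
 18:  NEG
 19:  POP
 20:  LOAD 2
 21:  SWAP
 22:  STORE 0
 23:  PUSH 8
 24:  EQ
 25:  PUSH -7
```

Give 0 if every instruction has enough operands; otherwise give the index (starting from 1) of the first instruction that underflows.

0

PUSH 11  [11]
PUSH 10  [11, 10]
SWAP     [10, 11]
SWAP     [11, 10]
OVER     [11, 10, 11]
SUB      [11, -1]
POP      [11]
PUSH -5  [11, -5]
SWAP     [-5, 11]
SWAP     [11, -5]
SWAP     [-5, 11]
MOD      [-5]
PUSH 2   [-5, 2]
STORE 2  [-5]
LOAD 2   [-5, 2]
LOAD 2   [-5, 2, 2]
ADD      [-5, 4]
NEG      [-5, -4]
POP      [-5]
LOAD 2   [-5, 2]
SWAP     [2, -5]
STORE 0  [2]
PUSH 8   [2, 8]
EQ       [0]
PUSH -7  [0, -7]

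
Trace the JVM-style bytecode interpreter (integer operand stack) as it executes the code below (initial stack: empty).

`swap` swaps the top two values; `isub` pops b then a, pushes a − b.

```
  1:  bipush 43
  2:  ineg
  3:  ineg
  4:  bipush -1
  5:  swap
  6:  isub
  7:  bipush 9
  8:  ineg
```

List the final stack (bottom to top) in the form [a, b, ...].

bipush 43 → 43
ineg      → -43
ineg      → 43
bipush -1 → 43 -1
swap      → -1 43
isub      → -44
bipush 9  → -44 9
ineg      → -44 -9

[-44, -9]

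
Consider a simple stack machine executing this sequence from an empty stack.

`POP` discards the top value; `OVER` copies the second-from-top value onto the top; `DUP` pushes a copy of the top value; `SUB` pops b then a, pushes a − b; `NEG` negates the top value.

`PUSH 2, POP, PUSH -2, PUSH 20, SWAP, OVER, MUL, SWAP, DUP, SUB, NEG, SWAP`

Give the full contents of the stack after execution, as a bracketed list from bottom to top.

PUSH 2  : [2]
POP     : []
PUSH -2 : [-2]
PUSH 20 : [-2, 20]
SWAP    : [20, -2]
OVER    : [20, -2, 20]
MUL     : [20, -40]
SWAP    : [-40, 20]
DUP     : [-40, 20, 20]
SUB     : [-40, 0]
NEG     : [-40, 0]
SWAP    : [0, -40]

[0, -40]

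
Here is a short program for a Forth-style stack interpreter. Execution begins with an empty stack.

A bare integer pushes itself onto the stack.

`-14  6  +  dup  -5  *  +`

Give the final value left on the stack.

-14  [-14]
6    [-14, 6]
+    [-8]
dup  [-8, -8]
-5   [-8, -8, -5]
*    [-8, 40]
+    [32]

32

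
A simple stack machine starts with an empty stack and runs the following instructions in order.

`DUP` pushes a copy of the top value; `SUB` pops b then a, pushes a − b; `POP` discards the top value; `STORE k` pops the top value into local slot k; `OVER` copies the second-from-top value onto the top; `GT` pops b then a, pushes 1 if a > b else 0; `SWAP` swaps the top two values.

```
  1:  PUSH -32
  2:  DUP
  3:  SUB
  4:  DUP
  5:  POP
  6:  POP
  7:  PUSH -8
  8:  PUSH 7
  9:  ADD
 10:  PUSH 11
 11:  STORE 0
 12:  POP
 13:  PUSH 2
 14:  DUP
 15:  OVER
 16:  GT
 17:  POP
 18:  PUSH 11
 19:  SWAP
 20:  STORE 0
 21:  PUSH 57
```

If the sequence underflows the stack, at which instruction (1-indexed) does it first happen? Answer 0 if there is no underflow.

0

PUSH -32 -> -32
DUP      -> -32 -32
SUB      -> 0
DUP      -> 0 0
POP      -> 0
POP      -> (empty)
PUSH -8  -> -8
PUSH 7   -> -8 7
ADD      -> -1
PUSH 11  -> -1 11
STORE 0  -> -1
POP      -> (empty)
PUSH 2   -> 2
DUP      -> 2 2
OVER     -> 2 2 2
GT       -> 2 0
POP      -> 2
PUSH 11  -> 2 11
SWAP     -> 11 2
STORE 0  -> 11
PUSH 57  -> 11 57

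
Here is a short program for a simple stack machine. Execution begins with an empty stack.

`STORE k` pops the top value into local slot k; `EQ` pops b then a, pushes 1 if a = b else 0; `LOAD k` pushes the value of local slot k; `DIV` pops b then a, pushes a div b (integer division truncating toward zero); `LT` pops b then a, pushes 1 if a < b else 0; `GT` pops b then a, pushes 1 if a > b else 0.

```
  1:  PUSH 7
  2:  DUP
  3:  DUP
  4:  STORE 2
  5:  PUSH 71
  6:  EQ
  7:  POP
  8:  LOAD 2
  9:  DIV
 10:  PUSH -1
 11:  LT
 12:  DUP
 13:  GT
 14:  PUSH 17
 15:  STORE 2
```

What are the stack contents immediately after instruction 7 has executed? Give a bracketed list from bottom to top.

[7]

PUSH 7   [7]
DUP      [7, 7]
DUP      [7, 7, 7]
STORE 2  [7, 7]
PUSH 71  [7, 7, 71]
EQ       [7, 0]
POP      [7]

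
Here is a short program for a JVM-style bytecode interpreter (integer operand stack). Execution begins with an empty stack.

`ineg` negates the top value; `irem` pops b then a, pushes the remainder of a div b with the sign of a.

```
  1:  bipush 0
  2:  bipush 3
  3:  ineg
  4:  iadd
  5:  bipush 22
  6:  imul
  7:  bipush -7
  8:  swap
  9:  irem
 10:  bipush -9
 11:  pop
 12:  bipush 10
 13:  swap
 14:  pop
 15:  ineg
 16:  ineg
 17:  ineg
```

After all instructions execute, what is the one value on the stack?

-10

bipush 0   [0]
bipush 3   [0, 3]
ineg       [0, -3]
iadd       [-3]
bipush 22  [-3, 22]
imul       [-66]
bipush -7  [-66, -7]
swap       [-7, -66]
irem       [-7]
bipush -9  [-7, -9]
pop        [-7]
bipush 10  [-7, 10]
swap       [10, -7]
pop        [10]
ineg       [-10]
ineg       [10]
ineg       [-10]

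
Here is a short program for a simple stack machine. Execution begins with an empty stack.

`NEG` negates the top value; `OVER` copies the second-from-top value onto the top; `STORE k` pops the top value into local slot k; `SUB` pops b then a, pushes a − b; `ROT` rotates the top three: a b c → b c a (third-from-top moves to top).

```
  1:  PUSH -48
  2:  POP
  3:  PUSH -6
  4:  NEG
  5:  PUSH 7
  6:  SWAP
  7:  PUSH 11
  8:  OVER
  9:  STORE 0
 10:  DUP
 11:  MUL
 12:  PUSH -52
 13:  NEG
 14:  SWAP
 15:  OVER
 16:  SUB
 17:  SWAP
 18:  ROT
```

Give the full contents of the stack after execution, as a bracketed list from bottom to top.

[7, 69, 52, 6]

PUSH -48 → -48
POP      → (empty)
PUSH -6  → -6
NEG      → 6
PUSH 7   → 6 7
SWAP     → 7 6
PUSH 11  → 7 6 11
OVER     → 7 6 11 6
STORE 0  → 7 6 11
DUP      → 7 6 11 11
MUL      → 7 6 121
PUSH -52 → 7 6 121 -52
NEG      → 7 6 121 52
SWAP     → 7 6 52 121
OVER     → 7 6 52 121 52
SUB      → 7 6 52 69
SWAP     → 7 6 69 52
ROT      → 7 69 52 6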